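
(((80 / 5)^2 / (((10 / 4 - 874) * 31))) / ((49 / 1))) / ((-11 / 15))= 2560/9707929 = 0.00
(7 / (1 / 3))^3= 9261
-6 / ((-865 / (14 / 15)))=28/4325 = 0.01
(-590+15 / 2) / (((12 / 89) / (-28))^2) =-452170285/18 = -25120571.39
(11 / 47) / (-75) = -11/3525 = 0.00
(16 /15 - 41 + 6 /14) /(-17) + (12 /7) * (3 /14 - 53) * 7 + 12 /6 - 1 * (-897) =267.90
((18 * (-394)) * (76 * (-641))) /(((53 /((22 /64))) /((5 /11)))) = 107966835/106 = 1018555.05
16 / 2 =8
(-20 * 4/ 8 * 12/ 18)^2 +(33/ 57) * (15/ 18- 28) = 9821/342 = 28.72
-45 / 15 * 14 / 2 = -21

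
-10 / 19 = -0.53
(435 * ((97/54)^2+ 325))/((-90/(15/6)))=-138780805/34992 = -3966.07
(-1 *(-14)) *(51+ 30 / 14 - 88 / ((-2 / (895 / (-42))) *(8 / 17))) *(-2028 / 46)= 27530269/23 = 1196968.22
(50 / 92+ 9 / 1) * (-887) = -389393/46 = -8465.07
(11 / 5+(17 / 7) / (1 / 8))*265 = 40121/7 = 5731.57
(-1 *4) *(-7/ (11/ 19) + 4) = 356/11 = 32.36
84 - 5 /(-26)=2189/26 = 84.19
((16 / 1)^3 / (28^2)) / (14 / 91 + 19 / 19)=3328/735 = 4.53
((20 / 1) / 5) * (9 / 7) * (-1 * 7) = -36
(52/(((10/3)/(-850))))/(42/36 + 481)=-27.50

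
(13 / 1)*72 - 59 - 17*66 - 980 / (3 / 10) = -10535/3 = -3511.67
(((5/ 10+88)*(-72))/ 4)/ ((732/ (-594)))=157707/122 = 1292.68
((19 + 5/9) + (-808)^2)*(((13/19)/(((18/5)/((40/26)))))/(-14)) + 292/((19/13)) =-144746468/10773 = -13436.04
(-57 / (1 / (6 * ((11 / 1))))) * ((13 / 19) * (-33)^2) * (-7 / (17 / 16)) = 313945632/17 = 18467390.12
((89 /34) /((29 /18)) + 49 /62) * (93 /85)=2.64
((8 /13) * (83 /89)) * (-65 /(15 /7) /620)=-1162/41385 = -0.03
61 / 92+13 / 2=659/92 = 7.16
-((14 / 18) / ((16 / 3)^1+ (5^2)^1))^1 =-1/39 = -0.03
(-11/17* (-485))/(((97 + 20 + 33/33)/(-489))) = -1300.51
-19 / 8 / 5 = -19/40 = -0.48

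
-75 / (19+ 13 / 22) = -1650/431 = -3.83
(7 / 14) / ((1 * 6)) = 1/12 = 0.08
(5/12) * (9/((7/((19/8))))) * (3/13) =855/2912 = 0.29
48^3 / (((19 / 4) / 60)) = 26542080/19 = 1396951.58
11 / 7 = 1.57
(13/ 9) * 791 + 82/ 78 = 133802/117 = 1143.61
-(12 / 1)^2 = -144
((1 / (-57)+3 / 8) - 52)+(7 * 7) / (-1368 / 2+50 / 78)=-628475815/12152856 = -51.71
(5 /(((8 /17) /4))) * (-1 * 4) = -170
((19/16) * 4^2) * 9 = 171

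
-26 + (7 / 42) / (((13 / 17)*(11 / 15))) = -7351/286 = -25.70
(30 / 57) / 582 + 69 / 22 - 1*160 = -19080469/121638 = -156.86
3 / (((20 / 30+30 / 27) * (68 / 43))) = 1.07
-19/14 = -1.36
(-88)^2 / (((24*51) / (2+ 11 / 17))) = 4840/289 = 16.75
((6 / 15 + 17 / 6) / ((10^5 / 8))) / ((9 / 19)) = 1843/3375000 = 0.00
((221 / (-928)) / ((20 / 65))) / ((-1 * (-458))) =-2873/1700096 = 0.00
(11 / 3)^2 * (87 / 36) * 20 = 17545/27 = 649.81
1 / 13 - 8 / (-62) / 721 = 22403/290563 = 0.08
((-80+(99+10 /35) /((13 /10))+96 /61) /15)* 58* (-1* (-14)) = -440568/3965 = -111.11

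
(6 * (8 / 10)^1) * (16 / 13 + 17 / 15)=11.35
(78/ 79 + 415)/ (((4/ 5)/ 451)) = 74106065/316 = 234512.86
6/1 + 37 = 43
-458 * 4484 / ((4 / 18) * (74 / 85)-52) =196382385/4954 = 39641.18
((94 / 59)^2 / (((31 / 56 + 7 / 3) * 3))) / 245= 70688/59089975 = 0.00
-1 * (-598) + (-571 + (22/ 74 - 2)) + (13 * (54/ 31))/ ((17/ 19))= 986778/19499 = 50.61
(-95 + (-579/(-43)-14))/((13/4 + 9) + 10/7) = -115024/16469 = -6.98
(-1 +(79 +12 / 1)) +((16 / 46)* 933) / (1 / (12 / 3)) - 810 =13296/23 = 578.09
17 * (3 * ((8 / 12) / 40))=0.85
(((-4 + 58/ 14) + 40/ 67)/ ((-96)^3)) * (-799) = 277253/414941184 = 0.00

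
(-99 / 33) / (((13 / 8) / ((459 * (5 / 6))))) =-9180/13 = -706.15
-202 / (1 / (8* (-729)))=1178064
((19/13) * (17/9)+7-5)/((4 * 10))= 557/4680 = 0.12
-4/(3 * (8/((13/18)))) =-13/108 = -0.12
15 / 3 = 5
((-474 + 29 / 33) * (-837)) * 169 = 736168563/11 = 66924414.82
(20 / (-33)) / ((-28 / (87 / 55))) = 29/847 = 0.03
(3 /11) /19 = 3/209 = 0.01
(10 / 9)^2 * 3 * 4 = 400/27 = 14.81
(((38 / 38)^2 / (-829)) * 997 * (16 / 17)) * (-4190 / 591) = 66838880/8328963 = 8.02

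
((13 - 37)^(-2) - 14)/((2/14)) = -56441/576 = -97.99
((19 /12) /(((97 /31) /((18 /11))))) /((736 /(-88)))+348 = 6209337/17848 = 347.90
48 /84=4/7 = 0.57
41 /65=0.63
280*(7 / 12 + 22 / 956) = 121730/717 = 169.78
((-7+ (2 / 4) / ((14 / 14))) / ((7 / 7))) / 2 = -13/4 = -3.25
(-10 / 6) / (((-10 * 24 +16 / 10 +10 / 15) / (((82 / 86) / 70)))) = 205/2146732 = 0.00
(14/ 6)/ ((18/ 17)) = 119/54 = 2.20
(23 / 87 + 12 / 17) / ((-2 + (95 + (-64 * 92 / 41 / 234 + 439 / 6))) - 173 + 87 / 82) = -2294565/15102562 = -0.15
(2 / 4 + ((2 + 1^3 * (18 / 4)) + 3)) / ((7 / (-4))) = -40/7 = -5.71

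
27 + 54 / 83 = 2295/83 = 27.65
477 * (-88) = -41976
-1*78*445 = -34710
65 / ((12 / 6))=65/2 = 32.50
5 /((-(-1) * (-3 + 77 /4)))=4/13 = 0.31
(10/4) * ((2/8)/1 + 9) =23.12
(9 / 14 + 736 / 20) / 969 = 2621/67830 = 0.04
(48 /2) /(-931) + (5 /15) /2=787/5586 = 0.14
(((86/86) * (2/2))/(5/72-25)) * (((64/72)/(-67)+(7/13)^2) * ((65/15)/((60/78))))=-0.06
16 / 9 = 1.78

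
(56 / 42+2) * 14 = 140/3 = 46.67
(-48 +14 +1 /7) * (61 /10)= -14457/70 = -206.53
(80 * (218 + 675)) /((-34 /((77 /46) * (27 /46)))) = -18565470/8993 = -2064.44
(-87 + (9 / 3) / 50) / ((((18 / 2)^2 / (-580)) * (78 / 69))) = 107387/195 = 550.70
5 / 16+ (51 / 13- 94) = -18671/208 = -89.76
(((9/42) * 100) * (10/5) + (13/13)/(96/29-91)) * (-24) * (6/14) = -54914184/124607 = -440.70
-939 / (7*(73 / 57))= -53523/511 = -104.74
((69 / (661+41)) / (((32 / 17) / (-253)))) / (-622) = 98923/4657536 = 0.02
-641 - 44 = -685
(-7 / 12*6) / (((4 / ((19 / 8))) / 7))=-931/64 = -14.55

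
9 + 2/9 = 83/9 = 9.22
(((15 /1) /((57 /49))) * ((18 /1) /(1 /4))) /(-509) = -17640/9671 = -1.82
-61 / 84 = -0.73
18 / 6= 3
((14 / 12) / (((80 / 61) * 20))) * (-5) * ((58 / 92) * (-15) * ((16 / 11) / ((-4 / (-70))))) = 433405/8096 = 53.53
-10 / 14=-5/7 = -0.71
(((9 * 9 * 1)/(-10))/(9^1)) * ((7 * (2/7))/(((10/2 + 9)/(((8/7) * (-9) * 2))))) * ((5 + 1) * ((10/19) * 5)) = 38880/931 = 41.76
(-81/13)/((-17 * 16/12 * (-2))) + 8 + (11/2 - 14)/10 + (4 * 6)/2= 168071/8840 = 19.01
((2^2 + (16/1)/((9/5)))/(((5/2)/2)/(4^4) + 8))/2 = 59392/73773 = 0.81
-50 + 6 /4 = -48.50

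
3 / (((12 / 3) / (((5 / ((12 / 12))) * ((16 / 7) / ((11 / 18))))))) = 1080/77 = 14.03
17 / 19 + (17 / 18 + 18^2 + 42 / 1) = 125801/342 = 367.84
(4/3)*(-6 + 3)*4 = -16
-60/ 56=-15/14 = -1.07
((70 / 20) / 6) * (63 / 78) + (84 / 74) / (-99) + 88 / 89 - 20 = -209661731/11301576 = -18.55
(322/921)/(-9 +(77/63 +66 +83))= 966/390197 = 0.00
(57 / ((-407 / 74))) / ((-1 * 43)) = 114/473 = 0.24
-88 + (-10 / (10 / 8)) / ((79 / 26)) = -7160/79 = -90.63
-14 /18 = -0.78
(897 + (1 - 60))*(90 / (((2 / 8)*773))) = 301680/773 = 390.27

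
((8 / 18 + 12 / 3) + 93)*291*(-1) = -85069/3 = -28356.33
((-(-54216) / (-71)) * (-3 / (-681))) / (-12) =4518/16117 = 0.28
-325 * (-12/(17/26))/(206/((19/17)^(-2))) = 861900/37183 = 23.18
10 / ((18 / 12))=20/3 = 6.67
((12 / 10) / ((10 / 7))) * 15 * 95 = 1197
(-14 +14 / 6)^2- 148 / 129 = 52231/387 = 134.96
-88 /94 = -44/47 = -0.94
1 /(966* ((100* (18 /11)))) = 11/1738800 = 0.00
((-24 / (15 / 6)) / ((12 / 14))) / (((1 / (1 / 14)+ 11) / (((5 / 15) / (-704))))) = 7/33000 = 0.00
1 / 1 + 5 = 6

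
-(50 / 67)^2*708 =-1770000/4489 = -394.30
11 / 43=0.26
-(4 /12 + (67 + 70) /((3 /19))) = -868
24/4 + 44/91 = 6.48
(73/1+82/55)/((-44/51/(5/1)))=-208947/484 = -431.71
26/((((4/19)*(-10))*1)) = -247/20 = -12.35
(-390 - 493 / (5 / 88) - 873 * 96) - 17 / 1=-464459/5 = -92891.80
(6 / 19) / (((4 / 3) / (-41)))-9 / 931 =-18099/1862 = -9.72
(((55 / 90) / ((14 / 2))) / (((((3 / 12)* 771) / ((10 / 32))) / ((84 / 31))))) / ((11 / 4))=10/71703 = 0.00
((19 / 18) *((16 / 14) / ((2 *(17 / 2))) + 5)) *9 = 11457/238 = 48.14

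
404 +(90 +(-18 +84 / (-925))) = 440216/925 = 475.91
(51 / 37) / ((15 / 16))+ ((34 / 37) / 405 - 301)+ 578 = 4172911/14985 = 278.47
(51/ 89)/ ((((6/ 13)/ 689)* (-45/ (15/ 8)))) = -152269/4272 = -35.64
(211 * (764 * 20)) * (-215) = -693177200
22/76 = 11/38 = 0.29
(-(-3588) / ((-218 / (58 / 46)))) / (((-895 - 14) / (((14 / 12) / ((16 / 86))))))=113477/792648 = 0.14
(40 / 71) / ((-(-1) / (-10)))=-400/71 = -5.63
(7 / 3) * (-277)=-1939/3 = -646.33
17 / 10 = 1.70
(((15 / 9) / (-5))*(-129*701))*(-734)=-22124962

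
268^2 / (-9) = -71824/9 = -7980.44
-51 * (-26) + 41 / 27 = 35843/27 = 1327.52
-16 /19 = -0.84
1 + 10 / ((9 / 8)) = 89/9 = 9.89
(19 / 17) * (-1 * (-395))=7505/17 = 441.47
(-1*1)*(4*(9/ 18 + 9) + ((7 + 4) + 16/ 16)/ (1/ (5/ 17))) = -41.53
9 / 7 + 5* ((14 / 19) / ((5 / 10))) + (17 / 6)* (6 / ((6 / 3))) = 4563/266 = 17.15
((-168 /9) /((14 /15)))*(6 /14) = -60/7 = -8.57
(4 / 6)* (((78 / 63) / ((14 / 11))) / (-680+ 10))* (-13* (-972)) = -200772/16415 = -12.23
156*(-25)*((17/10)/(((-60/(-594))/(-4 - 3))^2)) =-318405087/10 = -31840508.70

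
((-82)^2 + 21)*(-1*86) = -580070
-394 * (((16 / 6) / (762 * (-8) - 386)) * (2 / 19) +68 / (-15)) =549946776/307895 = 1786.15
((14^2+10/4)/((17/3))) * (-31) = -36921/34 = -1085.91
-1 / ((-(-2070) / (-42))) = 7/345 = 0.02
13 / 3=4.33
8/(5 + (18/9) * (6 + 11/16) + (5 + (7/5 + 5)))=320/1191 = 0.27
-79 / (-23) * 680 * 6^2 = 1933920/23 = 84083.48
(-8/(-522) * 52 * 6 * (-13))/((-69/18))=10816/667 = 16.22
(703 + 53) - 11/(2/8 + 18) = 755.40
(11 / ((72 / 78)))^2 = 20449/144 = 142.01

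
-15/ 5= -3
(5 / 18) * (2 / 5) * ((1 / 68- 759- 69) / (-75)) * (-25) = -56303/1836 = -30.67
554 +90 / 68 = 555.32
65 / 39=1.67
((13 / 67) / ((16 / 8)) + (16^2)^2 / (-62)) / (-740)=4390509/3073960 = 1.43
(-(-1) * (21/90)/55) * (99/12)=7/200 = 0.04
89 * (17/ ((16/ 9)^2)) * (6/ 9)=40851/128 = 319.15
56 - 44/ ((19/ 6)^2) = 51.61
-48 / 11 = -4.36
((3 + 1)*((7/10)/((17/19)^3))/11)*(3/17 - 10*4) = -14.15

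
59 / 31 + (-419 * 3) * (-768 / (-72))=-415589/31 = -13406.10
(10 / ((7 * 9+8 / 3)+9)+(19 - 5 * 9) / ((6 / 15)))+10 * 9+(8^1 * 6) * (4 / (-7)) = -257/112 = -2.29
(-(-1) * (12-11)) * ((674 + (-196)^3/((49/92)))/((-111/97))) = 457077386/37 = 12353442.86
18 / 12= 3/2 = 1.50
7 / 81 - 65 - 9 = -5987/81 = -73.91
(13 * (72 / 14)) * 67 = 31356/7 = 4479.43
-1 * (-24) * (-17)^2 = 6936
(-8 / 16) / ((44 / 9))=-9/88 = -0.10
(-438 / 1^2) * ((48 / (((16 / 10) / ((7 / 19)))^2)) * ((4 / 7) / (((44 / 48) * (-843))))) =919800/1115851 = 0.82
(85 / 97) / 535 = 17/10379 = 0.00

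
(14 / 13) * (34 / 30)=238/195 = 1.22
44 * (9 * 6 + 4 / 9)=21560/9 = 2395.56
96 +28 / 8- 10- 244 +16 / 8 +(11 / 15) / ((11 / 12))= -151.70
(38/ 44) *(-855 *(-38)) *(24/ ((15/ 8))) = 3950784/11 = 359162.18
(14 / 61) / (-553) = -2/4819 = 0.00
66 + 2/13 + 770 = 10870/13 = 836.15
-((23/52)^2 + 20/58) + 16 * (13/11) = 15844337/862576 = 18.37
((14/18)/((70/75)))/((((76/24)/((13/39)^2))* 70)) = 1/2394 = 0.00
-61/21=-2.90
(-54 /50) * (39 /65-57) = 7614/125 = 60.91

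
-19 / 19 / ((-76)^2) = -1/5776 = 0.00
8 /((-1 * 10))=-4/5 = -0.80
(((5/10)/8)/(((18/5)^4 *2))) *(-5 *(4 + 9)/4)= -40625/13436928 = 0.00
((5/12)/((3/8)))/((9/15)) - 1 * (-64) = 1778/27 = 65.85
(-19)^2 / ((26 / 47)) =16967/26 = 652.58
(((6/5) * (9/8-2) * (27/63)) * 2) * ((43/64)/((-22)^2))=-387/309760 = 0.00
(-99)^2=9801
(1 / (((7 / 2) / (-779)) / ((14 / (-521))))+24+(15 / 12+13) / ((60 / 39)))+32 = 2969421/41680 = 71.24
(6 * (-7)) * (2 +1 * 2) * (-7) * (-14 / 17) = -16464/17 = -968.47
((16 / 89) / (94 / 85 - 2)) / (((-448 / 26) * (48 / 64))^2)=-14365/11931696 = 0.00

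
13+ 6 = 19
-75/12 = -25/4 = -6.25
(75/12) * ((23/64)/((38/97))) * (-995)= -55496125/9728 = -5704.78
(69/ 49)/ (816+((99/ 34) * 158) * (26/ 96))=6256/4178769 = 0.00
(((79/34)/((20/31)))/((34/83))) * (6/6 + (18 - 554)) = -4703.63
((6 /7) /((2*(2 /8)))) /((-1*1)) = -12/7 = -1.71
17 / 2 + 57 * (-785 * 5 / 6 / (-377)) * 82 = 6121559/754 = 8118.78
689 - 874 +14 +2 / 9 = -1537/9 = -170.78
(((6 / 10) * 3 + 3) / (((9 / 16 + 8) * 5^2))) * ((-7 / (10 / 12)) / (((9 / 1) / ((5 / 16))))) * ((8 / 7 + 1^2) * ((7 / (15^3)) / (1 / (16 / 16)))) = -112/3853125 = 0.00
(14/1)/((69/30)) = 140/23 = 6.09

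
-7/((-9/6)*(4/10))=35/3 = 11.67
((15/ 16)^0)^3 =1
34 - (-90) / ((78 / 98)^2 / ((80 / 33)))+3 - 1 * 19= 2021186/5577 = 362.41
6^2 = 36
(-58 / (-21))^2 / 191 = 3364/84231 = 0.04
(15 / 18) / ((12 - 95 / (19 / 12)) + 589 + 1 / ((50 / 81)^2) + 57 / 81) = 56250/36742147 = 0.00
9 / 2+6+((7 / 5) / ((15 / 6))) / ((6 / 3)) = 539/50 = 10.78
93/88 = 1.06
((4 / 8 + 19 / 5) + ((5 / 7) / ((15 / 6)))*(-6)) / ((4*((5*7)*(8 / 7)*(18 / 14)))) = 181/14400 = 0.01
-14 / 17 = -0.82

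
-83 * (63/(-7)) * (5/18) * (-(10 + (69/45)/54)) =-674209/324 = -2080.89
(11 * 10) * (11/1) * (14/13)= 16940/13 = 1303.08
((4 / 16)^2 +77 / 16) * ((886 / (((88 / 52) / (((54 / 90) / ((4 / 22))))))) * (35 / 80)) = 4716621/1280 = 3684.86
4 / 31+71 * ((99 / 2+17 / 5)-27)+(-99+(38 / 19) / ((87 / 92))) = 46985623/26970 = 1742.14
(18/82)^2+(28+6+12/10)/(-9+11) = 148333/8405 = 17.65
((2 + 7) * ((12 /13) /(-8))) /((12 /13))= -1.12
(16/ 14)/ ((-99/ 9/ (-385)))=40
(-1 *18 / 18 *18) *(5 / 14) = -45/7 = -6.43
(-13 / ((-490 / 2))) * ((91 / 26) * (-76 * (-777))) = 10966.80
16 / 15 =1.07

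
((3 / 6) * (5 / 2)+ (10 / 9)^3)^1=7645/2916 = 2.62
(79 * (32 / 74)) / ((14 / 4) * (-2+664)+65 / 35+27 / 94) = 831712/56461889 = 0.01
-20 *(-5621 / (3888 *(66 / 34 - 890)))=-477785/14674284 = -0.03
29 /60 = 0.48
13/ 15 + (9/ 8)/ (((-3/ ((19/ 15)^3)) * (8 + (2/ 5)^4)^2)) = 21448277/25090560 = 0.85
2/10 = 1/5 = 0.20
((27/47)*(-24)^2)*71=1104192/47 = 23493.45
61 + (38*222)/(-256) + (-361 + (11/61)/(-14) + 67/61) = -9069279/27328 = -331.87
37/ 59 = 0.63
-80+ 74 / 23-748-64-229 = -1117.78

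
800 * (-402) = -321600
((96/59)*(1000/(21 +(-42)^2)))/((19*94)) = 3200/6269753 = 0.00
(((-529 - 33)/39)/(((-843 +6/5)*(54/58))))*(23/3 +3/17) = 32596000/226035927 = 0.14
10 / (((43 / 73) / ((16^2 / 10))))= 18688/43 = 434.60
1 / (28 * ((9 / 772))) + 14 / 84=407/126 = 3.23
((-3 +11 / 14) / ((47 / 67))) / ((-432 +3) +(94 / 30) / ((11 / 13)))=342705/46174492 = 0.01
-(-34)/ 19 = 34/19 = 1.79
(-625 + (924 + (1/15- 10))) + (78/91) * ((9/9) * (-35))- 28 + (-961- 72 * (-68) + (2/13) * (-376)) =801103/195 = 4108.22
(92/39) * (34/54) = 1.49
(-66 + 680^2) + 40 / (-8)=462329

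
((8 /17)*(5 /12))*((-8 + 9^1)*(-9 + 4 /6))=-250/153 = -1.63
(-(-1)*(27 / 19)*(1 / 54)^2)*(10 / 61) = 5/62586 = 0.00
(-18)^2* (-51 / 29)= -16524/29 = -569.79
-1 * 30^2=-900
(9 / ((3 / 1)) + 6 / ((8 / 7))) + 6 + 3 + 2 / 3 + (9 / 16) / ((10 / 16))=1129/60 = 18.82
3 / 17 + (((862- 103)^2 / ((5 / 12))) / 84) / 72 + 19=1179433/4760 = 247.78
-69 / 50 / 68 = -69/3400 = -0.02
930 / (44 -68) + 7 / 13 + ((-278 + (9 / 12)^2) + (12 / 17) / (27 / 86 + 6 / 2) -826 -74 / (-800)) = -958500301/839800 = -1141.34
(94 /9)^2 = 8836/81 = 109.09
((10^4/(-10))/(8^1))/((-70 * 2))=25/28 = 0.89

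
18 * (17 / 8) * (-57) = -8721/4 = -2180.25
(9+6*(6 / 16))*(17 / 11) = 765/44 = 17.39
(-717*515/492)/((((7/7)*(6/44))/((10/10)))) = -1353935/246 = -5503.80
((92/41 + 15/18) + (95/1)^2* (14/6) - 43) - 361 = 5081723/246 = 20657.41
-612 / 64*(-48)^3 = 1057536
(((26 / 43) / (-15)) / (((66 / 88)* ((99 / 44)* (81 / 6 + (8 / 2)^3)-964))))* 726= 201344/4074465 = 0.05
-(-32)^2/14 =-512/7 = -73.14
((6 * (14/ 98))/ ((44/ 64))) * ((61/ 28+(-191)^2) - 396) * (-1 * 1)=-24250584/539 = -44991.81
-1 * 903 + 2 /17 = -15349/17 = -902.88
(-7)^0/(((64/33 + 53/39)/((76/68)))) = 0.34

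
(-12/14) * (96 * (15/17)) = -8640/119 = -72.61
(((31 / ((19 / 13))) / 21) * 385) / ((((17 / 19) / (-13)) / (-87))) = 8356205/17 = 491541.47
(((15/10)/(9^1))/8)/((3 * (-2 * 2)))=-1/576 = 0.00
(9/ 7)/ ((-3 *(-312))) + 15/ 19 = 10939/13832 = 0.79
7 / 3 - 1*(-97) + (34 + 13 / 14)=134.26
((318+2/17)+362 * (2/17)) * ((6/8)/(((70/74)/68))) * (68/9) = 734672/5 = 146934.40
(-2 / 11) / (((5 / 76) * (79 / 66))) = -912/395 = -2.31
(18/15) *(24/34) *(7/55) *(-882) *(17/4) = -111132/275 = -404.12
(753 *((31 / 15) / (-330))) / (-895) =7781/1476750 = 0.01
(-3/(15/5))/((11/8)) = -8/11 = -0.73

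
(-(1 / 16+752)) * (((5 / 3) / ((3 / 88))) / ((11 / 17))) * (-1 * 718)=40798555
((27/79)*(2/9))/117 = 2/3081 = 0.00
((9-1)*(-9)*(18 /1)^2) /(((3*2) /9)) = -34992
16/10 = 8/5 = 1.60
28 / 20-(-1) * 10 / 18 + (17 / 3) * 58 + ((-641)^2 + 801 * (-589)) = -2725982/45 = -60577.38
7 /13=0.54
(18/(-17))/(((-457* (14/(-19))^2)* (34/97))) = 315153/25886308 = 0.01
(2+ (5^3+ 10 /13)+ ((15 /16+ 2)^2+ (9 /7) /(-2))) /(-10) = -632511/46592 = -13.58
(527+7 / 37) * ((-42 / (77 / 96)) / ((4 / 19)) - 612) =-184682808/407 = -453766.11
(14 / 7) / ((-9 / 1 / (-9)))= 2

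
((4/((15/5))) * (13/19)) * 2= 104/57 = 1.82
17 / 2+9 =35/2 = 17.50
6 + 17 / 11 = 83/11 = 7.55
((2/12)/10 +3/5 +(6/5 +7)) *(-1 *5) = -44.08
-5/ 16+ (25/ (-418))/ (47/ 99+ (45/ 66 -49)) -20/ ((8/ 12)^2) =-130486975/2879792 = -45.31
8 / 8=1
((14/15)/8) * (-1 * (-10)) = 7/6 = 1.17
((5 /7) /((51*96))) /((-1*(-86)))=5/2947392 = 0.00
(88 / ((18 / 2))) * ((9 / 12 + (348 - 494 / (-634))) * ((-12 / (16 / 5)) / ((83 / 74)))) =-901918105/78933 = -11426.38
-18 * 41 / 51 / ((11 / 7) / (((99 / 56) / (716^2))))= -1107/34860608 = 0.00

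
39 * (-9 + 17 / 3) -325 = -455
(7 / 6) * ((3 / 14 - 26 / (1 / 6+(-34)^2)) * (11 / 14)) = 9757/55496 = 0.18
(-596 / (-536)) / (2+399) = 149/53734 = 0.00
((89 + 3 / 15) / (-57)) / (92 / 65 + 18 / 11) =-31889/62187 = -0.51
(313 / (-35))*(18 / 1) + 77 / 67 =-374783/2345 = -159.82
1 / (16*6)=1/96 = 0.01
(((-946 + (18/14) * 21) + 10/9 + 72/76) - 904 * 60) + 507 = -9345140/171 = -54649.94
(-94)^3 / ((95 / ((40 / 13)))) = -26901.51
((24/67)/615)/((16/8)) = 4/13735 = 0.00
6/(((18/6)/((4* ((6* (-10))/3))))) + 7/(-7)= -161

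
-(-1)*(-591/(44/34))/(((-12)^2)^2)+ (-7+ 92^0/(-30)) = -5364329/760320 = -7.06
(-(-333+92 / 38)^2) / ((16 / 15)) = -591764415/5776 = -102452.29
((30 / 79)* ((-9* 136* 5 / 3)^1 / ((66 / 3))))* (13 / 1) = -397800/869 = -457.77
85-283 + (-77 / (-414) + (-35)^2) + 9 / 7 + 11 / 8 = 11937983/11592 = 1029.85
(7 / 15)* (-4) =-28/15 = -1.87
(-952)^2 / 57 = 906304/57 = 15900.07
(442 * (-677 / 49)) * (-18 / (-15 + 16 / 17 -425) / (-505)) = 7630467/15391390 = 0.50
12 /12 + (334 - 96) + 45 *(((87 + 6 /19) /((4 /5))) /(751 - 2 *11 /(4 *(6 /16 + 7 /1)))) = 55070179/224276 = 245.55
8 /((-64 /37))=-37/8 = -4.62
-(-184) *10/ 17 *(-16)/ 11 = -157.43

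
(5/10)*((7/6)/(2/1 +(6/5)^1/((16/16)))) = 35/192 = 0.18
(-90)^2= 8100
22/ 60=11/30 = 0.37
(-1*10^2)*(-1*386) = 38600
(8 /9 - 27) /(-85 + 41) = 235/396 = 0.59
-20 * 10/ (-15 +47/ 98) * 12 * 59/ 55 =2775360/15653 = 177.31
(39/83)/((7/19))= 741/581 = 1.28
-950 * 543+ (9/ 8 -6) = -4126839/8 = -515854.88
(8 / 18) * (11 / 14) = 22/63 = 0.35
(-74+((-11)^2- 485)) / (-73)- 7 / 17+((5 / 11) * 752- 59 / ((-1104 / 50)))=36136505/103224 = 350.08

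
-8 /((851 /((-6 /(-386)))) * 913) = -24/149953859 = 0.00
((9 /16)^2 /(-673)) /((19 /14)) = -567/1636736 = 0.00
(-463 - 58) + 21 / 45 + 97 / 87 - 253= -336002/435 = -772.42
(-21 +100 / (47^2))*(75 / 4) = -392.90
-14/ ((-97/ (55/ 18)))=385/873 = 0.44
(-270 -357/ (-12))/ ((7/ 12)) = -2883/7 = -411.86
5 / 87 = 0.06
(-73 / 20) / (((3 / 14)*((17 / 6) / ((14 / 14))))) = -511/85 = -6.01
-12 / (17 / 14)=-168/17 = -9.88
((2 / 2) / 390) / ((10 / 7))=7/3900 = 0.00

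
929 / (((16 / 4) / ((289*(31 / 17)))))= 122395.75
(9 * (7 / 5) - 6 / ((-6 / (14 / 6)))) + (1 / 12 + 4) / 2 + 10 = 1079/40 = 26.98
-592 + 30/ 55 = -6506/11 = -591.45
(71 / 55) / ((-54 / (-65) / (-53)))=-48919/594 = -82.36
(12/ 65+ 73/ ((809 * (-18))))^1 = 169999/946530 = 0.18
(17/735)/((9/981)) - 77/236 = 380713/173460 = 2.19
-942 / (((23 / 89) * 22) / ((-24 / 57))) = 335352/4807 = 69.76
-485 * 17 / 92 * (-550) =2267375/46 = 49290.76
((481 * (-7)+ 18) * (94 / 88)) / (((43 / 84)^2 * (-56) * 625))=0.39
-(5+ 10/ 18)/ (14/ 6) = -50/21 = -2.38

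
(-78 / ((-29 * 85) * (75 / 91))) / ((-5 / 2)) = -4732/308125 = -0.02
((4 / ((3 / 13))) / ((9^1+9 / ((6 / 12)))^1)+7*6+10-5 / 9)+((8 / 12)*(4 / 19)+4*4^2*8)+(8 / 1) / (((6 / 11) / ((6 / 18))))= 569.12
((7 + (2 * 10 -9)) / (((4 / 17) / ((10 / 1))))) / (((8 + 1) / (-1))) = -85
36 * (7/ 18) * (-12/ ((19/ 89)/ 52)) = -777504/19 = -40921.26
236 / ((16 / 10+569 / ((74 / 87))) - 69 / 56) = 2444960/6934231 = 0.35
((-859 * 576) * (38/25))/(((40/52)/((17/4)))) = -519399504/125 = -4155196.03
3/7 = 0.43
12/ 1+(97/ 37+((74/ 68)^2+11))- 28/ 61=68741385/2609092 = 26.35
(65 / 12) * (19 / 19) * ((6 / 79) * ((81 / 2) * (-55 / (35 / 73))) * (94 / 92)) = -198706365/101752 = -1952.85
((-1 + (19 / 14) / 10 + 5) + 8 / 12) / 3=2017/1260 = 1.60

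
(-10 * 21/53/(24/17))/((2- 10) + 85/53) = 595/1356 = 0.44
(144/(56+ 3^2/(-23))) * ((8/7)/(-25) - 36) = -20892096/223825 = -93.34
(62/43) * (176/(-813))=-10912/34959 = -0.31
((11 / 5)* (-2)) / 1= -22/5 = -4.40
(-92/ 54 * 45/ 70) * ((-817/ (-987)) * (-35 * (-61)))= -5731255/2961 = -1935.58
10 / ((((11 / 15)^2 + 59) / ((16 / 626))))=4500/1048237 = 0.00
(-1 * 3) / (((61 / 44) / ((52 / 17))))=-6864/1037 = -6.62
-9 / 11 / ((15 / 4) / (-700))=1680/11 = 152.73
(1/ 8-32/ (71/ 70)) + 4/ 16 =-17707/568 = -31.17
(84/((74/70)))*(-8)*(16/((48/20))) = -156800/37 = -4237.84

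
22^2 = 484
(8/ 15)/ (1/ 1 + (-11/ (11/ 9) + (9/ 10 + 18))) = 16/327 = 0.05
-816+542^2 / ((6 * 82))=-26927/123 = -218.92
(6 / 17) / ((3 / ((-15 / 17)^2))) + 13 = 64319/4913 = 13.09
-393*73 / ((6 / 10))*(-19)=908485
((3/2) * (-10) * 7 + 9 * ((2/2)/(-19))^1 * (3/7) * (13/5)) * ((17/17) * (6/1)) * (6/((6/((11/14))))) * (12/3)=-9263232/4655 = -1989.95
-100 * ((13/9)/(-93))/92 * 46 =650/837 = 0.78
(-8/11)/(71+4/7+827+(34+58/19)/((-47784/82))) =-288876/356891359 = 0.00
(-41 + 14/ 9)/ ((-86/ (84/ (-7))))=-710/129 = -5.50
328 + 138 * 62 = 8884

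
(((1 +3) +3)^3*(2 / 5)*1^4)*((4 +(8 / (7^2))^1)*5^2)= 14280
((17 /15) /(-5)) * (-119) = 2023/75 = 26.97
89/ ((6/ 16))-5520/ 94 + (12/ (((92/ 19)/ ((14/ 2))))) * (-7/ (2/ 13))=-3961105/6486 = -610.72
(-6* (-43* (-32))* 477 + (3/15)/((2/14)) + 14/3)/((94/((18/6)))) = -59071589/470 = -125684.23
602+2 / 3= 1808/3 = 602.67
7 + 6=13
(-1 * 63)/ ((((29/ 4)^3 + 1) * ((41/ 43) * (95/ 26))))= -38528/814055 = -0.05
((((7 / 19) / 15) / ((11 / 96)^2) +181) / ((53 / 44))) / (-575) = -8408396/31846375 = -0.26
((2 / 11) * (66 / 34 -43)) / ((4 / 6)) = -2094/187 = -11.20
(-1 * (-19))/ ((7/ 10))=190/7 = 27.14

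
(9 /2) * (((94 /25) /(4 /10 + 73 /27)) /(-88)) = -11421/184360 = -0.06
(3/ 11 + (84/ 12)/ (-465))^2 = 1737124/26163225 = 0.07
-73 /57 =-1.28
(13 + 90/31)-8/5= 2217/155 = 14.30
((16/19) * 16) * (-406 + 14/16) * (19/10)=-51856/5 = -10371.20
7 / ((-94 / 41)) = -287/94 = -3.05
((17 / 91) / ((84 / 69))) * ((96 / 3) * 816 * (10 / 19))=25524480/12103 = 2108.94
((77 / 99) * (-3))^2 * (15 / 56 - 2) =-679/72 = -9.43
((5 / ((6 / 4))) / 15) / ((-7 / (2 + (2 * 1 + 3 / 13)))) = -110/819 = -0.13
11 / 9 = 1.22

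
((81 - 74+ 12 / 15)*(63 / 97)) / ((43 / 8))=19656/20855 = 0.94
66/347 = 0.19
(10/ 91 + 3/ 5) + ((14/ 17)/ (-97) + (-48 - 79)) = -94761208/750295 = -126.30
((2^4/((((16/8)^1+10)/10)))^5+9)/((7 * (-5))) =-102402187/8505 = -12040.23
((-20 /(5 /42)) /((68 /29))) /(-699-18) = 406/4063 = 0.10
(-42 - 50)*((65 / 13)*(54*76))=-1887840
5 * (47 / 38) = 235/38 = 6.18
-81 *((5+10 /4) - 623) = 99711/2 = 49855.50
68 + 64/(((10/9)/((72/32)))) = 988/5 = 197.60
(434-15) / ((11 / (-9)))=-3771/11 = -342.82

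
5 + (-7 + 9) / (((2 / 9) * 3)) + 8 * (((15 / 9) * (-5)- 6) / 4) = -62/3 = -20.67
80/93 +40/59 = 8440/5487 = 1.54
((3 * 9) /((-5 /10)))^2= 2916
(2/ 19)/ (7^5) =2/319333 = 0.00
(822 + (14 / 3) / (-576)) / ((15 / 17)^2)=205248089/194400 = 1055.80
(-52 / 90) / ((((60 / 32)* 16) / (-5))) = 13/135 = 0.10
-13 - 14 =-27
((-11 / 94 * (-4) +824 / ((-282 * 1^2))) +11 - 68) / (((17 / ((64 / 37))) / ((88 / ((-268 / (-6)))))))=-23606528/1980721 = -11.92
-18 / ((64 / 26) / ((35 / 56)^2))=-2925/1024 = -2.86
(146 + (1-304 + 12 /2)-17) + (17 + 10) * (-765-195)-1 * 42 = -26130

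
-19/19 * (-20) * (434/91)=1240/13 = 95.38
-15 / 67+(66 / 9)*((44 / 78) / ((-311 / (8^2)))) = -2621197/2437929 = -1.08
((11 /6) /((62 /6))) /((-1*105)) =-11/6510 = 0.00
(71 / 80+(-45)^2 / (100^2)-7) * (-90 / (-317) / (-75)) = 1773/79250 = 0.02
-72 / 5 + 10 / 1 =-22/5 = -4.40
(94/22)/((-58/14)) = -329/319 = -1.03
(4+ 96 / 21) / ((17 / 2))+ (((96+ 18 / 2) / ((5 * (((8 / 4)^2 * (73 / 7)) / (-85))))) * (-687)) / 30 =68170329/69496 = 980.92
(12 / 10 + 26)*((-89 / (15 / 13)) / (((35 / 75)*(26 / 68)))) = -411536/35 = -11758.17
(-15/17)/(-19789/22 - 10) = 30/30923 = 0.00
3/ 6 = 1/2 = 0.50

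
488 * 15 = 7320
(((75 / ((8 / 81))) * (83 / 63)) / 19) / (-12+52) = 11205/8512 = 1.32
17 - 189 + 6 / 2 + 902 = 733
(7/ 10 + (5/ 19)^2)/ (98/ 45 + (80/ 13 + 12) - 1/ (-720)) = 0.04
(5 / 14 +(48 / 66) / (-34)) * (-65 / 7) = -57135/18326 = -3.12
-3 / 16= -0.19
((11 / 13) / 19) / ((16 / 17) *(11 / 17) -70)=-3179/4953338 = 0.00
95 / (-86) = -95/86 = -1.10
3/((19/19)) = 3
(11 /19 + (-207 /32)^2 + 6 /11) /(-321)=-9196081/68699136 = -0.13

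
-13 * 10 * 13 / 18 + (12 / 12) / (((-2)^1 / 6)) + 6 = -818/9 = -90.89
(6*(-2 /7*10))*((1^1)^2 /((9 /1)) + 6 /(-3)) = 680/21 = 32.38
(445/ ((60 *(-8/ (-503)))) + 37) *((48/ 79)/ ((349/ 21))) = 1014699/55142 = 18.40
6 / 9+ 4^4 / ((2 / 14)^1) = 5378/3 = 1792.67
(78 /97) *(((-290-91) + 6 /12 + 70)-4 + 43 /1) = -21177/97 = -218.32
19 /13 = 1.46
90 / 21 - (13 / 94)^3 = 24902141/5814088 = 4.28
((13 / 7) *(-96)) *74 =-92352/7 = -13193.14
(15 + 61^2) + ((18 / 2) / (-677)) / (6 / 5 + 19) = 255456427/68377 = 3736.00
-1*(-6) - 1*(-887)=893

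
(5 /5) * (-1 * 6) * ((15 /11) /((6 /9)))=-135/11 = -12.27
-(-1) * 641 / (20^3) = 641/8000 = 0.08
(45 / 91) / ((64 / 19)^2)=16245/372736 = 0.04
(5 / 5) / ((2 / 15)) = 15/2 = 7.50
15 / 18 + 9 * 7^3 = 3087.83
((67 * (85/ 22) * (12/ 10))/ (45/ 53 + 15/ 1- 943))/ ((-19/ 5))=905505/10270051 = 0.09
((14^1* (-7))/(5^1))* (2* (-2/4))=98/5 = 19.60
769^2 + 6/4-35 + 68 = 591395.50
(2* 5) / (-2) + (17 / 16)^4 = -244159/65536 = -3.73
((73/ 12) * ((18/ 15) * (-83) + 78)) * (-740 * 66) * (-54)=-346549104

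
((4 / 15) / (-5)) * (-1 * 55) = 44/15 = 2.93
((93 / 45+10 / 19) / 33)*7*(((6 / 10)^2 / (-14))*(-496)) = 183272/26125 = 7.02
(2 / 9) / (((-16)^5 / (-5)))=5/4718592 = 0.00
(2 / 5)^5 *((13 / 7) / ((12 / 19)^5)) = 32189287/170100000 = 0.19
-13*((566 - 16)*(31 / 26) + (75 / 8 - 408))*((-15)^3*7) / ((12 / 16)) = 210601125/2 = 105300562.50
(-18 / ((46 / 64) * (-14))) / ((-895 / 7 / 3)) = -864/20585 = -0.04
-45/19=-2.37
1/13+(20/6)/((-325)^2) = 4877/63375 = 0.08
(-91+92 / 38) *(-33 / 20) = 55539/380 = 146.16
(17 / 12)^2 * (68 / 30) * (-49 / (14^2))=-4913/4320 = -1.14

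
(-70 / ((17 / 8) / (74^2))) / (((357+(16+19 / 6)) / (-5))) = 2486400/1037 = 2397.69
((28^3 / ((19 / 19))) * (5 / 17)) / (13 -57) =-27440/187 = -146.74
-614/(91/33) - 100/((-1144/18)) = -221307/1001 = -221.09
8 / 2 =4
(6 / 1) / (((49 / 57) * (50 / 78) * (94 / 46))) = 306774/57575 = 5.33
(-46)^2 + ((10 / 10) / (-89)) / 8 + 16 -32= 1495199/712 = 2100.00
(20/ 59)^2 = 0.11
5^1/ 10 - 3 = -5/2 = -2.50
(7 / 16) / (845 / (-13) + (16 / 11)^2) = -121/17392 = -0.01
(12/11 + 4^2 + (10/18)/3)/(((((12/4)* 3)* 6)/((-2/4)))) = -5131/32076 = -0.16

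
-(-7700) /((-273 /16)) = -17600/39 = -451.28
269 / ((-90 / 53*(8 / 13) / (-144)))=185341/5 = 37068.20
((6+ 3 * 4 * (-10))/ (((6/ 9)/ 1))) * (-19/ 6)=1083/2 = 541.50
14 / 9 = 1.56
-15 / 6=-5/2 = -2.50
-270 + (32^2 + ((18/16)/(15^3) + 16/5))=2271601/3000 = 757.20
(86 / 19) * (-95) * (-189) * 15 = 1219050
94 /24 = 47/12 = 3.92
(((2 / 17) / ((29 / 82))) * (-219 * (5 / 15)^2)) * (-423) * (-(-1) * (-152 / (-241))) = 2159.56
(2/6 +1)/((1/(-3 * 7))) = -28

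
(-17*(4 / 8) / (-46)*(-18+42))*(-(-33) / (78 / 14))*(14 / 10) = 54978/1495 = 36.77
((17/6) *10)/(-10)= -17/6 = -2.83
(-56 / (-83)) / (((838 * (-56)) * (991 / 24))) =-12/34464007 = 0.00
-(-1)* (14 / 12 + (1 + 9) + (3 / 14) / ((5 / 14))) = 353/30 = 11.77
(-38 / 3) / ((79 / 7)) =-266/237 = -1.12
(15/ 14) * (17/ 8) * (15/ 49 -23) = -35445/686 = -51.67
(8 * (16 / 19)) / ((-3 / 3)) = -128/19 = -6.74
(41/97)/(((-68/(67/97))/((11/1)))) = -30217/639812 = -0.05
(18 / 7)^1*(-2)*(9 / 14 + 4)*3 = -3510/49 = -71.63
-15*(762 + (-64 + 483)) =-17715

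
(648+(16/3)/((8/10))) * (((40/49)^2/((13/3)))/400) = 7856/31213 = 0.25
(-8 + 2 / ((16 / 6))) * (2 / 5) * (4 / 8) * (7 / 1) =-203/20 = -10.15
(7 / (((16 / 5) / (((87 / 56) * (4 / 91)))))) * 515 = 224025/2912 = 76.93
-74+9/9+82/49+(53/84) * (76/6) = -63.33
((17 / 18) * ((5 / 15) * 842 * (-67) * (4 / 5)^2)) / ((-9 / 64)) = 491027456/6075 = 80827.56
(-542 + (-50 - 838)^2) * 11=8668022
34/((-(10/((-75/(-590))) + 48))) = -51/190 = -0.27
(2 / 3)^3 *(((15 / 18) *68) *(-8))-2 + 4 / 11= -121138/891 = -135.96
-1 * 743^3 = -410172407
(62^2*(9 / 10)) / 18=961/5 = 192.20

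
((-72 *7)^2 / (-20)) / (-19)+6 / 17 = 1080138/1615 = 668.82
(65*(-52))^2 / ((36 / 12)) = 11424400/3 = 3808133.33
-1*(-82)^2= -6724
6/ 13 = 0.46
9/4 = 2.25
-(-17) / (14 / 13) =221/14 = 15.79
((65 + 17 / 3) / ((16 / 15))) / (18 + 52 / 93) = 24645/6904 = 3.57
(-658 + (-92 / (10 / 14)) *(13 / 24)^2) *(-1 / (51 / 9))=500969/4080 = 122.79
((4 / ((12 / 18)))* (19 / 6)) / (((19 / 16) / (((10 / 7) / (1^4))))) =160/7 = 22.86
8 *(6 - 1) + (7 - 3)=44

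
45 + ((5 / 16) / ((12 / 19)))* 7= 9305/192 = 48.46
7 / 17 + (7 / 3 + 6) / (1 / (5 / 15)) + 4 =1100/153 = 7.19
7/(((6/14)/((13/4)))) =637/12 = 53.08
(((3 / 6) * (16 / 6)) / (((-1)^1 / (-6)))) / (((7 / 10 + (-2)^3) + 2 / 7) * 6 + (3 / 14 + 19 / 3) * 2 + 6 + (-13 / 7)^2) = -5880/14363 = -0.41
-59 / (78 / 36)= -354/13 = -27.23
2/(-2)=-1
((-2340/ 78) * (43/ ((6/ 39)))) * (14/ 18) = -19565/3 = -6521.67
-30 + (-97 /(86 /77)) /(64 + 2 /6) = -520347/16598 = -31.35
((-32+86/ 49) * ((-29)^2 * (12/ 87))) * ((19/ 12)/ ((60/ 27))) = -1224873/490 = -2499.74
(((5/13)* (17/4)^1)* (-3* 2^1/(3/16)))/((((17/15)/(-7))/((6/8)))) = 3150/13 = 242.31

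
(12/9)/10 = 2/15 = 0.13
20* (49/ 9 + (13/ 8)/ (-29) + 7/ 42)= 57995/522 = 111.10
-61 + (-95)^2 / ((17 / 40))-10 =21164.29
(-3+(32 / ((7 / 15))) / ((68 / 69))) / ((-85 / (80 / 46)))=-63384/46529 = -1.36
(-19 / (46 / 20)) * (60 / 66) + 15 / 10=-3041/506 = -6.01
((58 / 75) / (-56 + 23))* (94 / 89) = -5452/220275 = -0.02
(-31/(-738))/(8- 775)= -31/566046 = 0.00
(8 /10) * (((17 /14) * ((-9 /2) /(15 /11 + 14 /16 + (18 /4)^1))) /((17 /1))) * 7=-792/2965 = -0.27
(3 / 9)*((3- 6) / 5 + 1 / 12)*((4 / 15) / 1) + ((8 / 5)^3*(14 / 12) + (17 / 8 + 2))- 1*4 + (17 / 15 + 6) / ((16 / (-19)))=-195107/54000 = -3.61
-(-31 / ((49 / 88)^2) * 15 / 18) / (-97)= -0.86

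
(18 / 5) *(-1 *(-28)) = 504/5 = 100.80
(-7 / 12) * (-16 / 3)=28/9 = 3.11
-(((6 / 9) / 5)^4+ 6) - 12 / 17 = -5771522/860625 = -6.71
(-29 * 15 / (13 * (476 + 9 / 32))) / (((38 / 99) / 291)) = -200510640/3764527 = -53.26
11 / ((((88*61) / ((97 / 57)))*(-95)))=-97/2642520 = 0.00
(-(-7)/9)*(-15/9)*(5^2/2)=-875/54 = -16.20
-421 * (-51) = 21471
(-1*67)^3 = -300763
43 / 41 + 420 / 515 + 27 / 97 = 877702/409631 = 2.14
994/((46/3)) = 1491/23 = 64.83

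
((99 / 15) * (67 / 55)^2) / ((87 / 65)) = 7.32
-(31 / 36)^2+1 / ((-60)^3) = -480503/648000 = -0.74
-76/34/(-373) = 38/6341 = 0.01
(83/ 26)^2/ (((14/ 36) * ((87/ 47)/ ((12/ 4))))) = 2914047/68614 = 42.47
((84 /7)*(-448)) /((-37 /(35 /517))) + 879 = 17002551/19129 = 888.84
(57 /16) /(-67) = -57/1072 = -0.05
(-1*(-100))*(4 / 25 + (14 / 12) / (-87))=14.66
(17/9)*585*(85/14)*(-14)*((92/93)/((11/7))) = -60487700/1023 = -59127.76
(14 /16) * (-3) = -21/8 = -2.62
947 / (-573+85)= -947/488 = -1.94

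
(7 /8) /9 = 0.10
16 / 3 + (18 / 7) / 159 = 5.35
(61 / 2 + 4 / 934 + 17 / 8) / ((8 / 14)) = 853321/14944 = 57.10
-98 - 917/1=-1015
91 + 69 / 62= 5711/62 = 92.11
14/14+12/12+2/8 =9/4 = 2.25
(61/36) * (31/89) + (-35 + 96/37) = -3771629/118548 = -31.82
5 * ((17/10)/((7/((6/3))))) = 17/7 = 2.43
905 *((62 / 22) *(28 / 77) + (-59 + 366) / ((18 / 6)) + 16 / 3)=35706775/363 = 98365.77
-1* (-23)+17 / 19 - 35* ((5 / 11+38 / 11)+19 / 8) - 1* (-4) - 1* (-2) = -317761/1672 = -190.05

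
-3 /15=-1/5 = -0.20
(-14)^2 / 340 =49/85 = 0.58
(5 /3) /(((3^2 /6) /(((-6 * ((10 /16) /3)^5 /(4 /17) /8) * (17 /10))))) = -903125/382205952 = 0.00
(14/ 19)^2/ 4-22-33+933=317007/361 = 878.14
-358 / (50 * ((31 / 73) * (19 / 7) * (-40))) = 91469/589000 = 0.16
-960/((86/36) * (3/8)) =-1071.63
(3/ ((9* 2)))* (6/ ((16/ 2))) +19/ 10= 81/40 = 2.02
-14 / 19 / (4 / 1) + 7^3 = 342.82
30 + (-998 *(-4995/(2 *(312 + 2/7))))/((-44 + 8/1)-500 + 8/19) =111946305/7414912 = 15.10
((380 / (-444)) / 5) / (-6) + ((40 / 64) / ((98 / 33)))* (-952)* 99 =-46236151/2331 = -19835.33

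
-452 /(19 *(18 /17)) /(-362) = 1921/30951 = 0.06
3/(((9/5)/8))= 40/3 = 13.33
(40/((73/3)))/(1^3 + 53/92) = 1.04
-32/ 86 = -16/43 = -0.37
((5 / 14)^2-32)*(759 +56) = -5091305/196 = -25976.05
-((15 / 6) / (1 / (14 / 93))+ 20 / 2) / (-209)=965/19437 = 0.05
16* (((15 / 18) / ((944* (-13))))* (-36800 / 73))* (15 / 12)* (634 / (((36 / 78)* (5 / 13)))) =2445.19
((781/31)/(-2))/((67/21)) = -16401/4154 = -3.95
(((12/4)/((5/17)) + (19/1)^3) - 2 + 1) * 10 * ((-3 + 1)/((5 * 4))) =-34341/5 = -6868.20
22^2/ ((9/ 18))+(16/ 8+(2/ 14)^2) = 970.02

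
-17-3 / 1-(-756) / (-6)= -146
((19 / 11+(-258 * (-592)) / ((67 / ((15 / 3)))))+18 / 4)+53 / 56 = 470722953/41272 = 11405.38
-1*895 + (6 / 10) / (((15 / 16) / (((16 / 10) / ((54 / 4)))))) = -894.92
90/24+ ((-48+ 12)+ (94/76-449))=-36481/76 = -480.01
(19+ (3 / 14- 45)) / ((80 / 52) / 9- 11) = 42237/17738 = 2.38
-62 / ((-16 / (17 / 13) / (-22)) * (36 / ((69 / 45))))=-133331/28080 = -4.75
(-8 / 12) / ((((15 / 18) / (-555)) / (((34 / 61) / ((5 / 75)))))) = 226440/61 = 3712.13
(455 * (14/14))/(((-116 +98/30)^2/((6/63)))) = 9750/2859481 = 0.00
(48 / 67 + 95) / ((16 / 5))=32065/1072 = 29.91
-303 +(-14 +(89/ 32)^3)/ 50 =-496188983/1638400 = -302.85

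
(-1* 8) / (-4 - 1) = 8/5 = 1.60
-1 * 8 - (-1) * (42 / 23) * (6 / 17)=-2876/391 = -7.36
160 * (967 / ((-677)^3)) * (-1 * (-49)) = -7581280/310288733 = -0.02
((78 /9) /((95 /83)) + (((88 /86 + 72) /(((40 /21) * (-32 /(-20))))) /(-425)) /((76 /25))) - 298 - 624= -641722057/701760 = -914.45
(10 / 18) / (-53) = -5/477 = -0.01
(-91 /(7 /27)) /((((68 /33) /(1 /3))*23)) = -2.47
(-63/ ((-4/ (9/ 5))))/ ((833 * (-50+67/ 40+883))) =54/1324351 = 0.00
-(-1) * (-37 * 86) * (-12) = 38184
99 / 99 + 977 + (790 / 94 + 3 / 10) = 463751/470 = 986.70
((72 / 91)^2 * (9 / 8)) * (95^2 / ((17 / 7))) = 52633800/20111 = 2617.16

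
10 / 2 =5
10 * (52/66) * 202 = 52520/33 = 1591.52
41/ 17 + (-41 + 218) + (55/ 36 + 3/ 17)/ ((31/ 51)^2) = 12025627/65348 = 184.02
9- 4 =5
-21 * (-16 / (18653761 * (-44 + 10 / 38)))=-304/738155971 = 0.00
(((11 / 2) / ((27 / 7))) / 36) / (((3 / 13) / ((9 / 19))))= 1001/12312 = 0.08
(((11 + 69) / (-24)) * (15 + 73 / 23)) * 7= -29260/69 = -424.06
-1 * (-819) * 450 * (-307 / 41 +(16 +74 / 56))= 297182925/82 = 3624182.01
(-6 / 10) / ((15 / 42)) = -42/25 = -1.68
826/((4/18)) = 3717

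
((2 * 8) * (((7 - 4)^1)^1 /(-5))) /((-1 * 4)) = 12/5 = 2.40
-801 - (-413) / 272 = -799.48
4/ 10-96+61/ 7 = -3041/35 = -86.89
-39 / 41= -0.95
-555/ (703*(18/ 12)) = -10/19 = -0.53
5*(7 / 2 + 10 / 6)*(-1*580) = -44950/3 = -14983.33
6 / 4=3/2 = 1.50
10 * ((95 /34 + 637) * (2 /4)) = 108765/34 = 3198.97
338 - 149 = 189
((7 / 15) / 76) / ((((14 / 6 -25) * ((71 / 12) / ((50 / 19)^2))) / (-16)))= 42000/8278813 = 0.01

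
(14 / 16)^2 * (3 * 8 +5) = 1421/64 = 22.20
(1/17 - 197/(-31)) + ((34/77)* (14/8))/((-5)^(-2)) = 298335/11594 = 25.73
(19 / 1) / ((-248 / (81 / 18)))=-0.34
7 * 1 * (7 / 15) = 49/15 = 3.27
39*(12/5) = 468/5 = 93.60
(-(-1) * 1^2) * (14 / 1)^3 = 2744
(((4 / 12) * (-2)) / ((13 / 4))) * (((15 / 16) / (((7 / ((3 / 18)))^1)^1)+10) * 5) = -11225/1092 = -10.28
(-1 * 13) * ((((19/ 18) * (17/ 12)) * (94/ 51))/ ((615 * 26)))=-893/398520 = 0.00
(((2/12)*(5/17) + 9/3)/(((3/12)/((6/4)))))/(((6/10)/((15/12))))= 7775/204 = 38.11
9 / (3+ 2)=9/5 = 1.80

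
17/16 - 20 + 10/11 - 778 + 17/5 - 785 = -1388313/880 = -1577.63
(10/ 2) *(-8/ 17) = -40/17 = -2.35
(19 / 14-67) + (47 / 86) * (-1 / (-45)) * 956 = -1463741/27090 = -54.03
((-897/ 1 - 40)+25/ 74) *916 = -31745354/37 = -857982.54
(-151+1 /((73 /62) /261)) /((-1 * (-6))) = 5159/438 = 11.78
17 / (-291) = -17/291 = -0.06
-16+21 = 5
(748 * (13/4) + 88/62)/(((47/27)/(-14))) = -28503090/1457 = -19562.86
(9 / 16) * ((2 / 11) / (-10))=-9/880 = -0.01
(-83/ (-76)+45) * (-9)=-31527/76 = -414.83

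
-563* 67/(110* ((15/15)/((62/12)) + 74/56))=-16370914/72325 = -226.35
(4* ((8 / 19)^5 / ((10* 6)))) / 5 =32768/185707425 = 0.00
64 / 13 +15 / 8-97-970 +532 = -54933/104 = -528.20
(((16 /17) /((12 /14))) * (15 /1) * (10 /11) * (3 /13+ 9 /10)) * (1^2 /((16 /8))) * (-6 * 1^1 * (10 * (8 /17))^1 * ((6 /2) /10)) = -2963520/41327 = -71.71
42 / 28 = 3/2 = 1.50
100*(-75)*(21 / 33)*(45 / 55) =-472500/121 = -3904.96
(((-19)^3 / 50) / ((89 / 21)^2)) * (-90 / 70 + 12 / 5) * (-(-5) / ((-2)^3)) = 16852563/3168400 = 5.32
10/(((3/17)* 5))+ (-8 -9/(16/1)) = 2.77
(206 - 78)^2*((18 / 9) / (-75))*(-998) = 32702464/75 = 436032.85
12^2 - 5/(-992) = 142853/992 = 144.01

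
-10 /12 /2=-5/12 = -0.42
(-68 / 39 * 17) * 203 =-234668/39 = -6017.13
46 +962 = 1008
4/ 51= 0.08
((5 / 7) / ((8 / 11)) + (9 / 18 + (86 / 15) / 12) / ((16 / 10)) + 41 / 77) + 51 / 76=294601/105336 = 2.80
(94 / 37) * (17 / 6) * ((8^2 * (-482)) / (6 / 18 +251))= -12323776/13949 = -883.49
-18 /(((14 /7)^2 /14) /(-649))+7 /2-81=81619/2 = 40809.50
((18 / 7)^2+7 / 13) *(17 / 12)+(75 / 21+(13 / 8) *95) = 2569555/15288 = 168.08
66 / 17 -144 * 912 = -2232510/17 = -131324.12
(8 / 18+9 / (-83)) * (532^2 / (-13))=-71039024/9711 = -7315.32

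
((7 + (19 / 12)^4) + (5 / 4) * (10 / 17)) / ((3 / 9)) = 4942241/117504 = 42.06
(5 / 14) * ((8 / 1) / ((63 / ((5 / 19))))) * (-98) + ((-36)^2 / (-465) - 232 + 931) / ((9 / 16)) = 32774552/26505 = 1236.54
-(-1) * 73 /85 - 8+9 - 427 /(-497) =16403/6035 = 2.72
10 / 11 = 0.91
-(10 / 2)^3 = -125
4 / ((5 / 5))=4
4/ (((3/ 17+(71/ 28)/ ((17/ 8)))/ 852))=2488.05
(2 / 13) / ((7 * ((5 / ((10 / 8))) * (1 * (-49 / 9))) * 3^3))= -1/26754 = 0.00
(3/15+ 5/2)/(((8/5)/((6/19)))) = 81/152 = 0.53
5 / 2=2.50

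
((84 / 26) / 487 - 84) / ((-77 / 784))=5414304/6331 = 855.21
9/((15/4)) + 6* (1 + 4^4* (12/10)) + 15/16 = 148203/80 = 1852.54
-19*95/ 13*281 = -507205/13 = -39015.77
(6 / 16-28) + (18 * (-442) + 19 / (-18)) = -574897/72 = -7984.68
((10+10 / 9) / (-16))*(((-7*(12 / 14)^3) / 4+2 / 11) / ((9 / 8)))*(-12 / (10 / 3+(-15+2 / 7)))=99200/165627 = 0.60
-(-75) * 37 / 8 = 2775/8 = 346.88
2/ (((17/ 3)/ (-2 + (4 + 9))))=66/17 = 3.88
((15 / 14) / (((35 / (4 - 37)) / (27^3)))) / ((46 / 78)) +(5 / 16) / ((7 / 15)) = -33715.42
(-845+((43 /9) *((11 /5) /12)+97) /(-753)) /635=-343646753/258203700 = -1.33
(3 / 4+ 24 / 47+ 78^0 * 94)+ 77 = 32385/188 = 172.26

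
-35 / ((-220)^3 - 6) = 35/10648006 = 0.00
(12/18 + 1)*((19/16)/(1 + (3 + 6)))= 19/96 = 0.20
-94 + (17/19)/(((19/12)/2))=-92.87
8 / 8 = 1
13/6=2.17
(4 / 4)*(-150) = -150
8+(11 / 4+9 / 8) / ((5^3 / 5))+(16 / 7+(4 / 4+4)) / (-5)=9377/1400 = 6.70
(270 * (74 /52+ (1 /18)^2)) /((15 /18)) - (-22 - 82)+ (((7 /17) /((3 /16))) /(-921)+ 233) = 487933292/610623 = 799.07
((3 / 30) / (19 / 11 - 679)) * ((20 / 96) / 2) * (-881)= 9691/715200 = 0.01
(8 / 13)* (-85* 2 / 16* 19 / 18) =-1615/234 = -6.90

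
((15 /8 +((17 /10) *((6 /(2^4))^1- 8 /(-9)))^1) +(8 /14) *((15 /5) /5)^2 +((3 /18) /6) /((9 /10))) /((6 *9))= 966211/12247200 = 0.08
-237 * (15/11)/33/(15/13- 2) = 15405/1331 = 11.57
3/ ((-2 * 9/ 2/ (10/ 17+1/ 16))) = -59/272 = -0.22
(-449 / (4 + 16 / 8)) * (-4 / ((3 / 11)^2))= 4024.37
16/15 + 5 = 6.07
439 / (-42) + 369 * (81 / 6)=104392/21 = 4971.05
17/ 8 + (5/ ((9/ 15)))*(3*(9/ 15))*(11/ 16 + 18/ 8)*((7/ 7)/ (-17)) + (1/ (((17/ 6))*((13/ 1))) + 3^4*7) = 2003357/3536 = 566.56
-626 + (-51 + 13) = -664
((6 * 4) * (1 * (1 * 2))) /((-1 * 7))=-48/7 = -6.86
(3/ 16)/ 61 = 3/976 = 0.00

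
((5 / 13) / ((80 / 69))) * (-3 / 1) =-207/208 = -1.00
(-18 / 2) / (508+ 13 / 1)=-9/521 = -0.02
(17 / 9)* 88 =1496/9 = 166.22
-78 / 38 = -39/19 = -2.05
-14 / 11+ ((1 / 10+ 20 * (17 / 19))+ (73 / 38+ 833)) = 889967/1045 = 851.64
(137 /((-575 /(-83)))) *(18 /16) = 102339/4600 = 22.25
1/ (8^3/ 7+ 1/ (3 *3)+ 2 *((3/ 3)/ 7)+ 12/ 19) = 1197/88783 = 0.01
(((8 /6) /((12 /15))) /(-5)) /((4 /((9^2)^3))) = -177147/4 = -44286.75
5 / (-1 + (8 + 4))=5/11 = 0.45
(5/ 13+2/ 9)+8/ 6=227/117 = 1.94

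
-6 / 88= -3/44 = -0.07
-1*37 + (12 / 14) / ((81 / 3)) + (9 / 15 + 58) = 6814/315 = 21.63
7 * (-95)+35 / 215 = -28588/43 = -664.84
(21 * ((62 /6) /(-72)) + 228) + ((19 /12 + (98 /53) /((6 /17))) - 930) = -2664299/3816 = -698.19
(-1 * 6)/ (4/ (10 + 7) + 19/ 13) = -442/125 = -3.54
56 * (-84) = -4704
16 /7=2.29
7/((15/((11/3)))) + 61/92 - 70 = -279971/4140 = -67.63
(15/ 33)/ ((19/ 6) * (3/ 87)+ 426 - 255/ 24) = 3480/3180947 = 0.00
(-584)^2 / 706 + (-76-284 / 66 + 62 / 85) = 399540028/990165 = 403.51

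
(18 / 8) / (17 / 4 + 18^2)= 0.01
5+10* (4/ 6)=35/3 = 11.67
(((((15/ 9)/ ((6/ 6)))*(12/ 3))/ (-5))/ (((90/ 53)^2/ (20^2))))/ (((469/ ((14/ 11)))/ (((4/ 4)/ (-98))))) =44944/8775459 = 0.01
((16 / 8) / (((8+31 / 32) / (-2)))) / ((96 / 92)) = -368/861 = -0.43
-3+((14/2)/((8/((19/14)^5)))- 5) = -2441149/614656 = -3.97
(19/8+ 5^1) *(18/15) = 177/20 = 8.85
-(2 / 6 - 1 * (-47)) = -142/3 = -47.33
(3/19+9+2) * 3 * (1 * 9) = 5724/19 = 301.26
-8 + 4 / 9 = -68/9 = -7.56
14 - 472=-458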